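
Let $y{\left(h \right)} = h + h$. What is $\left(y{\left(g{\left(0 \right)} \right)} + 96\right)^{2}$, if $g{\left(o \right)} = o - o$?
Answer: $9216$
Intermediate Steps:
$g{\left(o \right)} = 0$
$y{\left(h \right)} = 2 h$
$\left(y{\left(g{\left(0 \right)} \right)} + 96\right)^{2} = \left(2 \cdot 0 + 96\right)^{2} = \left(0 + 96\right)^{2} = 96^{2} = 9216$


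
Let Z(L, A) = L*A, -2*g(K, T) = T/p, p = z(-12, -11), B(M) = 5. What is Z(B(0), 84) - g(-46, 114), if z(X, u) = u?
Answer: 4563/11 ≈ 414.82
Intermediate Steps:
p = -11
g(K, T) = T/22 (g(K, T) = -T/(2*(-11)) = -T*(-1)/(2*11) = -(-1)*T/22 = T/22)
Z(L, A) = A*L
Z(B(0), 84) - g(-46, 114) = 84*5 - 114/22 = 420 - 1*57/11 = 420 - 57/11 = 4563/11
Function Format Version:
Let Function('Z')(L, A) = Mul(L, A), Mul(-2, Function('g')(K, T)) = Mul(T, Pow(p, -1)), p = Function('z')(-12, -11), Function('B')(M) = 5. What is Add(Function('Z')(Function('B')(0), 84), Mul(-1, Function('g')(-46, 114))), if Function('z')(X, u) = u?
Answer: Rational(4563, 11) ≈ 414.82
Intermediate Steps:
p = -11
Function('g')(K, T) = Mul(Rational(1, 22), T) (Function('g')(K, T) = Mul(Rational(-1, 2), Mul(T, Pow(-11, -1))) = Mul(Rational(-1, 2), Mul(T, Rational(-1, 11))) = Mul(Rational(-1, 2), Mul(Rational(-1, 11), T)) = Mul(Rational(1, 22), T))
Function('Z')(L, A) = Mul(A, L)
Add(Function('Z')(Function('B')(0), 84), Mul(-1, Function('g')(-46, 114))) = Add(Mul(84, 5), Mul(-1, Mul(Rational(1, 22), 114))) = Add(420, Mul(-1, Rational(57, 11))) = Add(420, Rational(-57, 11)) = Rational(4563, 11)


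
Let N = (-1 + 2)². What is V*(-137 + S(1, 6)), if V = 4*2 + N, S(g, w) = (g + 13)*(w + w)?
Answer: 279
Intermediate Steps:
N = 1 (N = 1² = 1)
S(g, w) = 2*w*(13 + g) (S(g, w) = (13 + g)*(2*w) = 2*w*(13 + g))
V = 9 (V = 4*2 + 1 = 8 + 1 = 9)
V*(-137 + S(1, 6)) = 9*(-137 + 2*6*(13 + 1)) = 9*(-137 + 2*6*14) = 9*(-137 + 168) = 9*31 = 279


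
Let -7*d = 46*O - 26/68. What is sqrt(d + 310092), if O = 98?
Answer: sqrt(17528375606)/238 ≈ 556.28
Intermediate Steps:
d = -153259/238 (d = -(46*98 - 26/68)/7 = -(4508 - 26*1/68)/7 = -(4508 - 13/34)/7 = -1/7*153259/34 = -153259/238 ≈ -643.95)
sqrt(d + 310092) = sqrt(-153259/238 + 310092) = sqrt(73648637/238) = sqrt(17528375606)/238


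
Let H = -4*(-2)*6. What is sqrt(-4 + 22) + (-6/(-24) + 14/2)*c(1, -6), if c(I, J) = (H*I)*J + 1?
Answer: -8323/4 + 3*sqrt(2) ≈ -2076.5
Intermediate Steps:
H = 48 (H = 8*6 = 48)
c(I, J) = 1 + 48*I*J (c(I, J) = (48*I)*J + 1 = 48*I*J + 1 = 1 + 48*I*J)
sqrt(-4 + 22) + (-6/(-24) + 14/2)*c(1, -6) = sqrt(-4 + 22) + (-6/(-24) + 14/2)*(1 + 48*1*(-6)) = sqrt(18) + (-6*(-1/24) + 14*(1/2))*(1 - 288) = 3*sqrt(2) + (1/4 + 7)*(-287) = 3*sqrt(2) + (29/4)*(-287) = 3*sqrt(2) - 8323/4 = -8323/4 + 3*sqrt(2)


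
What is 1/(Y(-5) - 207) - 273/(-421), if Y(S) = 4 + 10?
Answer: 52268/81253 ≈ 0.64327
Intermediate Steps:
Y(S) = 14
1/(Y(-5) - 207) - 273/(-421) = 1/(14 - 207) - 273/(-421) = 1/(-193) - 273*(-1/421) = -1/193 + 273/421 = 52268/81253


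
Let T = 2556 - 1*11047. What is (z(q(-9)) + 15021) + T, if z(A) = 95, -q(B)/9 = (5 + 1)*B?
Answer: 6625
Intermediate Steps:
q(B) = -54*B (q(B) = -9*(5 + 1)*B = -54*B)
T = -8491 (T = 2556 - 11047 = -8491)
(z(q(-9)) + 15021) + T = (95 + 15021) - 8491 = 15116 - 8491 = 6625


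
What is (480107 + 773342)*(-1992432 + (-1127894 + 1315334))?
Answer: -2262465417408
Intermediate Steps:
(480107 + 773342)*(-1992432 + (-1127894 + 1315334)) = 1253449*(-1992432 + 187440) = 1253449*(-1804992) = -2262465417408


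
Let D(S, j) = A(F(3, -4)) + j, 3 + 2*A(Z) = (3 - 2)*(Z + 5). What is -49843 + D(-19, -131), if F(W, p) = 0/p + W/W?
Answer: -99945/2 ≈ -49973.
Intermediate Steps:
F(W, p) = 1 (F(W, p) = 0 + 1 = 1)
A(Z) = 1 + Z/2 (A(Z) = -3/2 + ((3 - 2)*(Z + 5))/2 = -3/2 + (1*(5 + Z))/2 = -3/2 + (5 + Z)/2 = -3/2 + (5/2 + Z/2) = 1 + Z/2)
D(S, j) = 3/2 + j (D(S, j) = (1 + (½)*1) + j = (1 + ½) + j = 3/2 + j)
-49843 + D(-19, -131) = -49843 + (3/2 - 131) = -49843 - 259/2 = -99945/2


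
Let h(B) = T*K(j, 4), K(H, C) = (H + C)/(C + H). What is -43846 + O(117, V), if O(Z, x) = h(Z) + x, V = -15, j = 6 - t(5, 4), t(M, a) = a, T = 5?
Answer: -43856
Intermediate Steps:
j = 2 (j = 6 - 1*4 = 6 - 4 = 2)
K(H, C) = 1 (K(H, C) = (C + H)/(C + H) = 1)
h(B) = 5 (h(B) = 5*1 = 5)
O(Z, x) = 5 + x
-43846 + O(117, V) = -43846 + (5 - 15) = -43846 - 10 = -43856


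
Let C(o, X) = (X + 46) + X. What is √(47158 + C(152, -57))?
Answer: √47090 ≈ 217.00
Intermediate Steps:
C(o, X) = 46 + 2*X (C(o, X) = (46 + X) + X = 46 + 2*X)
√(47158 + C(152, -57)) = √(47158 + (46 + 2*(-57))) = √(47158 + (46 - 114)) = √(47158 - 68) = √47090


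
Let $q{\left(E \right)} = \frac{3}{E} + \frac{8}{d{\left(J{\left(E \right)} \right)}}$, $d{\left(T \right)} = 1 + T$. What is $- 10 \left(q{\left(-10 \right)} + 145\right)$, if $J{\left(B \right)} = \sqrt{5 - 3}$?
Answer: $-1367 - 80 \sqrt{2} \approx -1480.1$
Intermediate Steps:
$J{\left(B \right)} = \sqrt{2}$
$q{\left(E \right)} = \frac{3}{E} + \frac{8}{1 + \sqrt{2}}$
$- 10 \left(q{\left(-10 \right)} + 145\right) = - 10 \left(\left(\frac{3}{-10} + \frac{8}{1 + \sqrt{2}}\right) + 145\right) = - 10 \left(\left(3 \left(- \frac{1}{10}\right) + \frac{8}{1 + \sqrt{2}}\right) + 145\right) = - 10 \left(\left(- \frac{3}{10} + \frac{8}{1 + \sqrt{2}}\right) + 145\right) = - 10 \left(\frac{1447}{10} + \frac{8}{1 + \sqrt{2}}\right) = -1447 - \frac{80}{1 + \sqrt{2}}$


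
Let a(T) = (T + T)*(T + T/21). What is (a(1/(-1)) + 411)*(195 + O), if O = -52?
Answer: 1240525/21 ≈ 59073.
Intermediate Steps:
a(T) = 44*T²/21 (a(T) = (2*T)*(T + T*(1/21)) = (2*T)*(T + T/21) = (2*T)*(22*T/21) = 44*T²/21)
(a(1/(-1)) + 411)*(195 + O) = (44*(1/(-1))²/21 + 411)*(195 - 52) = ((44/21)*(-1)² + 411)*143 = ((44/21)*1 + 411)*143 = (44/21 + 411)*143 = (8675/21)*143 = 1240525/21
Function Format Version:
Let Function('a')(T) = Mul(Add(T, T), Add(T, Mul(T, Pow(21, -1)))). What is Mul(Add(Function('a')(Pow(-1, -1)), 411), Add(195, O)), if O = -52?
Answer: Rational(1240525, 21) ≈ 59073.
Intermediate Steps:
Function('a')(T) = Mul(Rational(44, 21), Pow(T, 2)) (Function('a')(T) = Mul(Mul(2, T), Add(T, Mul(T, Rational(1, 21)))) = Mul(Mul(2, T), Add(T, Mul(Rational(1, 21), T))) = Mul(Mul(2, T), Mul(Rational(22, 21), T)) = Mul(Rational(44, 21), Pow(T, 2)))
Mul(Add(Function('a')(Pow(-1, -1)), 411), Add(195, O)) = Mul(Add(Mul(Rational(44, 21), Pow(Pow(-1, -1), 2)), 411), Add(195, -52)) = Mul(Add(Mul(Rational(44, 21), Pow(-1, 2)), 411), 143) = Mul(Add(Mul(Rational(44, 21), 1), 411), 143) = Mul(Add(Rational(44, 21), 411), 143) = Mul(Rational(8675, 21), 143) = Rational(1240525, 21)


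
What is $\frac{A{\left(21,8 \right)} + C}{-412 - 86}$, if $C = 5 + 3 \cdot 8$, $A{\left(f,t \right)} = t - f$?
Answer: $- \frac{8}{249} \approx -0.032129$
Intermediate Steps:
$C = 29$ ($C = 5 + 24 = 29$)
$\frac{A{\left(21,8 \right)} + C}{-412 - 86} = \frac{\left(8 - 21\right) + 29}{-412 - 86} = \frac{\left(8 - 21\right) + 29}{-498} = \left(-13 + 29\right) \left(- \frac{1}{498}\right) = 16 \left(- \frac{1}{498}\right) = - \frac{8}{249}$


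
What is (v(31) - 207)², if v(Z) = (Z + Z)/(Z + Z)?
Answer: 42436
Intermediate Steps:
v(Z) = 1 (v(Z) = (2*Z)/((2*Z)) = (2*Z)*(1/(2*Z)) = 1)
(v(31) - 207)² = (1 - 207)² = (-206)² = 42436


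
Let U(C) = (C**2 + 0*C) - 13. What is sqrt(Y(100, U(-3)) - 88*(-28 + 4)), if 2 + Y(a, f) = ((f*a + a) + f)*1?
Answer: sqrt(1806) ≈ 42.497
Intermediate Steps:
U(C) = -13 + C**2 (U(C) = (C**2 + 0) - 13 = C**2 - 13 = -13 + C**2)
Y(a, f) = -2 + a + f + a*f (Y(a, f) = -2 + ((f*a + a) + f)*1 = -2 + ((a*f + a) + f)*1 = -2 + ((a + a*f) + f)*1 = -2 + (a + f + a*f)*1 = -2 + (a + f + a*f) = -2 + a + f + a*f)
sqrt(Y(100, U(-3)) - 88*(-28 + 4)) = sqrt((-2 + 100 + (-13 + (-3)**2) + 100*(-13 + (-3)**2)) - 88*(-28 + 4)) = sqrt((-2 + 100 + (-13 + 9) + 100*(-13 + 9)) - 88*(-24)) = sqrt((-2 + 100 - 4 + 100*(-4)) + 2112) = sqrt((-2 + 100 - 4 - 400) + 2112) = sqrt(-306 + 2112) = sqrt(1806)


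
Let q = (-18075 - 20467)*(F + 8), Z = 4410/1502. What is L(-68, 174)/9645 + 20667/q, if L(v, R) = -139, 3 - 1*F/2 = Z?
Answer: -182400435617/2269086249360 ≈ -0.080385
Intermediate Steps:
Z = 2205/751 (Z = 4410*(1/1502) = 2205/751 ≈ 2.9361)
F = 96/751 (F = 6 - 2*2205/751 = 6 - 4410/751 = 96/751 ≈ 0.12783)
q = -235260368/751 (q = (-18075 - 20467)*(96/751 + 8) = -38542*6104/751 = -235260368/751 ≈ -3.1326e+5)
L(-68, 174)/9645 + 20667/q = -139/9645 + 20667/(-235260368/751) = -139*1/9645 + 20667*(-751/235260368) = -139/9645 - 15520917/235260368 = -182400435617/2269086249360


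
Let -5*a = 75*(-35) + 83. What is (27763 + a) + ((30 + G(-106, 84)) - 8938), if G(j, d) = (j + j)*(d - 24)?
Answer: 33217/5 ≈ 6643.4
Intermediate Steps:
G(j, d) = 2*j*(-24 + d) (G(j, d) = (2*j)*(-24 + d) = 2*j*(-24 + d))
a = 2542/5 (a = -(75*(-35) + 83)/5 = -(-2625 + 83)/5 = -⅕*(-2542) = 2542/5 ≈ 508.40)
(27763 + a) + ((30 + G(-106, 84)) - 8938) = (27763 + 2542/5) + ((30 + 2*(-106)*(-24 + 84)) - 8938) = 141357/5 + ((30 + 2*(-106)*60) - 8938) = 141357/5 + ((30 - 12720) - 8938) = 141357/5 + (-12690 - 8938) = 141357/5 - 21628 = 33217/5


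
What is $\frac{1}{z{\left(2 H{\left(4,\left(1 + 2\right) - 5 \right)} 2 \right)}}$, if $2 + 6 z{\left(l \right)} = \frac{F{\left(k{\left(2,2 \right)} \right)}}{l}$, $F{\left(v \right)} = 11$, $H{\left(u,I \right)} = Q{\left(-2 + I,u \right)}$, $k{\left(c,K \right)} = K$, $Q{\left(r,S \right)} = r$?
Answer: $- \frac{96}{43} \approx -2.2326$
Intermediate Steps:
$H{\left(u,I \right)} = -2 + I$
$z{\left(l \right)} = - \frac{1}{3} + \frac{11}{6 l}$ ($z{\left(l \right)} = - \frac{1}{3} + \frac{11 \frac{1}{l}}{6} = - \frac{1}{3} + \frac{11}{6 l}$)
$\frac{1}{z{\left(2 H{\left(4,\left(1 + 2\right) - 5 \right)} 2 \right)}} = \frac{1}{\frac{1}{6} \frac{1}{2 \left(-2 + \left(\left(1 + 2\right) - 5\right)\right) 2} \left(11 - 2 \cdot 2 \left(-2 + \left(\left(1 + 2\right) - 5\right)\right) 2\right)} = \frac{1}{\frac{1}{6} \frac{1}{2 \left(-2 + \left(3 - 5\right)\right) 2} \left(11 - 2 \cdot 2 \left(-2 + \left(3 - 5\right)\right) 2\right)} = \frac{1}{\frac{1}{6} \frac{1}{2 \left(-2 - 2\right) 2} \left(11 - 2 \cdot 2 \left(-2 - 2\right) 2\right)} = \frac{1}{\frac{1}{6} \frac{1}{2 \left(-4\right) 2} \left(11 - 2 \cdot 2 \left(-4\right) 2\right)} = \frac{1}{\frac{1}{6} \frac{1}{\left(-8\right) 2} \left(11 - 2 \left(\left(-8\right) 2\right)\right)} = \frac{1}{\frac{1}{6} \frac{1}{-16} \left(11 - -32\right)} = \frac{1}{\frac{1}{6} \left(- \frac{1}{16}\right) \left(11 + 32\right)} = \frac{1}{\frac{1}{6} \left(- \frac{1}{16}\right) 43} = \frac{1}{- \frac{43}{96}} = - \frac{96}{43}$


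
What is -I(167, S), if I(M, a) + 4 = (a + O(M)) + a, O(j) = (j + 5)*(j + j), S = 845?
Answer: -59134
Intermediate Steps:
O(j) = 2*j*(5 + j) (O(j) = (5 + j)*(2*j) = 2*j*(5 + j))
I(M, a) = -4 + 2*a + 2*M*(5 + M) (I(M, a) = -4 + ((a + 2*M*(5 + M)) + a) = -4 + (2*a + 2*M*(5 + M)) = -4 + 2*a + 2*M*(5 + M))
-I(167, S) = -(-4 + 2*845 + 2*167*(5 + 167)) = -(-4 + 1690 + 2*167*172) = -(-4 + 1690 + 57448) = -1*59134 = -59134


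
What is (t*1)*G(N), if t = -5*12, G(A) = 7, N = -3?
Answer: -420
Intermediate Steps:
t = -60
(t*1)*G(N) = -60*1*7 = -60*7 = -420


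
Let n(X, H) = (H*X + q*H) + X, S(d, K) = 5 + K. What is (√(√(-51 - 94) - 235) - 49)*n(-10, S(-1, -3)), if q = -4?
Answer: 1862 - 38*√(-235 + I*√145) ≈ 1847.1 - 582.72*I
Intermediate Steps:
n(X, H) = X - 4*H + H*X (n(X, H) = (H*X - 4*H) + X = (-4*H + H*X) + X = X - 4*H + H*X)
(√(√(-51 - 94) - 235) - 49)*n(-10, S(-1, -3)) = (√(√(-51 - 94) - 235) - 49)*(-10 - 4*(5 - 3) + (5 - 3)*(-10)) = (√(√(-145) - 235) - 49)*(-10 - 4*2 + 2*(-10)) = (√(I*√145 - 235) - 49)*(-10 - 8 - 20) = (√(-235 + I*√145) - 49)*(-38) = (-49 + √(-235 + I*√145))*(-38) = 1862 - 38*√(-235 + I*√145)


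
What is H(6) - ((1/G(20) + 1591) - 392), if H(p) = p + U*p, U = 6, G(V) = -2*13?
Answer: -30081/26 ≈ -1157.0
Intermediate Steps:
G(V) = -26
H(p) = 7*p (H(p) = p + 6*p = 7*p)
H(6) - ((1/G(20) + 1591) - 392) = 7*6 - ((1/(-26) + 1591) - 392) = 42 - ((-1/26 + 1591) - 392) = 42 - (41365/26 - 392) = 42 - 1*31173/26 = 42 - 31173/26 = -30081/26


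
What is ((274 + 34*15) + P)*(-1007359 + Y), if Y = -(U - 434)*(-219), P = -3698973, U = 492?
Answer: 3678429576173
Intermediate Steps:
Y = 12702 (Y = -(492 - 434)*(-219) = -58*(-219) = -1*(-12702) = 12702)
((274 + 34*15) + P)*(-1007359 + Y) = ((274 + 34*15) - 3698973)*(-1007359 + 12702) = ((274 + 510) - 3698973)*(-994657) = (784 - 3698973)*(-994657) = -3698189*(-994657) = 3678429576173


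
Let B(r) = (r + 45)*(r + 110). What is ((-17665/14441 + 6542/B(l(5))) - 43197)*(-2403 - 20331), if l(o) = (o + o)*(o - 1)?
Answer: 30136498019354142/30687125 ≈ 9.8206e+8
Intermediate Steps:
l(o) = 2*o*(-1 + o) (l(o) = (2*o)*(-1 + o) = 2*o*(-1 + o))
B(r) = (45 + r)*(110 + r)
((-17665/14441 + 6542/B(l(5))) - 43197)*(-2403 - 20331) = ((-17665/14441 + 6542/(4950 + (2*5*(-1 + 5))² + 155*(2*5*(-1 + 5)))) - 43197)*(-2403 - 20331) = ((-17665*1/14441 + 6542/(4950 + (2*5*4)² + 155*(2*5*4))) - 43197)*(-22734) = ((-17665/14441 + 6542/(4950 + 40² + 155*40)) - 43197)*(-22734) = ((-17665/14441 + 6542/(4950 + 1600 + 6200)) - 43197)*(-22734) = ((-17665/14441 + 6542/12750) - 43197)*(-22734) = ((-17665/14441 + 6542*(1/12750)) - 43197)*(-22734) = ((-17665/14441 + 3271/6375) - 43197)*(-22734) = (-65377864/92061375 - 43197)*(-22734) = -3976840593739/92061375*(-22734) = 30136498019354142/30687125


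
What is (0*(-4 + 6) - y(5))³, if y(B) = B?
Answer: -125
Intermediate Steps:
(0*(-4 + 6) - y(5))³ = (0*(-4 + 6) - 1*5)³ = (0*2 - 5)³ = (0 - 5)³ = (-5)³ = -125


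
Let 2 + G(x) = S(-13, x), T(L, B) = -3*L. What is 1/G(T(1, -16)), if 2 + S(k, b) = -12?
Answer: -1/16 ≈ -0.062500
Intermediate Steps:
S(k, b) = -14 (S(k, b) = -2 - 12 = -14)
G(x) = -16 (G(x) = -2 - 14 = -16)
1/G(T(1, -16)) = 1/(-16) = -1/16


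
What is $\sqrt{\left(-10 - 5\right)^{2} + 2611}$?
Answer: $2 \sqrt{709} \approx 53.254$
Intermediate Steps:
$\sqrt{\left(-10 - 5\right)^{2} + 2611} = \sqrt{\left(-15\right)^{2} + 2611} = \sqrt{225 + 2611} = \sqrt{2836} = 2 \sqrt{709}$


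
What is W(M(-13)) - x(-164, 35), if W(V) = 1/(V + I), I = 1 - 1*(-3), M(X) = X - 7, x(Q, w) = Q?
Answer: 2623/16 ≈ 163.94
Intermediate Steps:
M(X) = -7 + X
I = 4 (I = 1 + 3 = 4)
W(V) = 1/(4 + V) (W(V) = 1/(V + 4) = 1/(4 + V))
W(M(-13)) - x(-164, 35) = 1/(4 + (-7 - 13)) - 1*(-164) = 1/(4 - 20) + 164 = 1/(-16) + 164 = -1/16 + 164 = 2623/16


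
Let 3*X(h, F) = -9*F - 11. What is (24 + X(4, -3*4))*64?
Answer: 10816/3 ≈ 3605.3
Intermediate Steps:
X(h, F) = -11/3 - 3*F (X(h, F) = (-9*F - 11)/3 = (-11 - 9*F)/3 = -11/3 - 3*F)
(24 + X(4, -3*4))*64 = (24 + (-11/3 - (-9)*4))*64 = (24 + (-11/3 - 3*(-12)))*64 = (24 + (-11/3 + 36))*64 = (24 + 97/3)*64 = (169/3)*64 = 10816/3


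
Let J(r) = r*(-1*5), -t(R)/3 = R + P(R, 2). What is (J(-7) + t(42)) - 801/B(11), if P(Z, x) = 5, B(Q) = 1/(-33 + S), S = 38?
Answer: -4111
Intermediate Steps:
B(Q) = ⅕ (B(Q) = 1/(-33 + 38) = 1/5 = ⅕)
t(R) = -15 - 3*R (t(R) = -3*(R + 5) = -3*(5 + R) = -15 - 3*R)
J(r) = -5*r (J(r) = r*(-5) = -5*r)
(J(-7) + t(42)) - 801/B(11) = (-5*(-7) + (-15 - 3*42)) - 801/⅕ = (35 + (-15 - 126)) - 801*5 = (35 - 141) - 4005 = -106 - 4005 = -4111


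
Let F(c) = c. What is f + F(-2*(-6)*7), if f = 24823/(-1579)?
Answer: 107813/1579 ≈ 68.279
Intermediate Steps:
f = -24823/1579 (f = 24823*(-1/1579) = -24823/1579 ≈ -15.721)
f + F(-2*(-6)*7) = -24823/1579 - 2*(-6)*7 = -24823/1579 + 12*7 = -24823/1579 + 84 = 107813/1579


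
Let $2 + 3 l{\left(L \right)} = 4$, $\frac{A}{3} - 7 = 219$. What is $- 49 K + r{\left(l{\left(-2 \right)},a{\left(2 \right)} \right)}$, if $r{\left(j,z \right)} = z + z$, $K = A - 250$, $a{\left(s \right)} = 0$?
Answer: $-20972$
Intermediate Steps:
$A = 678$ ($A = 21 + 3 \cdot 219 = 21 + 657 = 678$)
$l{\left(L \right)} = \frac{2}{3}$ ($l{\left(L \right)} = - \frac{2}{3} + \frac{1}{3} \cdot 4 = - \frac{2}{3} + \frac{4}{3} = \frac{2}{3}$)
$K = 428$ ($K = 678 - 250 = 428$)
$r{\left(j,z \right)} = 2 z$
$- 49 K + r{\left(l{\left(-2 \right)},a{\left(2 \right)} \right)} = \left(-49\right) 428 + 2 \cdot 0 = -20972 + 0 = -20972$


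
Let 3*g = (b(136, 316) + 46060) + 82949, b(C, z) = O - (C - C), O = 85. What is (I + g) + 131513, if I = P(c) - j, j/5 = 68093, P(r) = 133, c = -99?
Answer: -497363/3 ≈ -1.6579e+5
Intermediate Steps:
j = 340465 (j = 5*68093 = 340465)
b(C, z) = 85 (b(C, z) = 85 - (C - C) = 85 - 1*0 = 85 + 0 = 85)
g = 129094/3 (g = ((85 + 46060) + 82949)/3 = (46145 + 82949)/3 = (⅓)*129094 = 129094/3 ≈ 43031.)
I = -340332 (I = 133 - 1*340465 = 133 - 340465 = -340332)
(I + g) + 131513 = (-340332 + 129094/3) + 131513 = -891902/3 + 131513 = -497363/3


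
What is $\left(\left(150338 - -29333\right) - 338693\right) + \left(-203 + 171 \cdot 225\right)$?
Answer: $-120750$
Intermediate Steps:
$\left(\left(150338 - -29333\right) - 338693\right) + \left(-203 + 171 \cdot 225\right) = \left(\left(150338 + 29333\right) - 338693\right) + \left(-203 + 38475\right) = \left(179671 - 338693\right) + 38272 = -159022 + 38272 = -120750$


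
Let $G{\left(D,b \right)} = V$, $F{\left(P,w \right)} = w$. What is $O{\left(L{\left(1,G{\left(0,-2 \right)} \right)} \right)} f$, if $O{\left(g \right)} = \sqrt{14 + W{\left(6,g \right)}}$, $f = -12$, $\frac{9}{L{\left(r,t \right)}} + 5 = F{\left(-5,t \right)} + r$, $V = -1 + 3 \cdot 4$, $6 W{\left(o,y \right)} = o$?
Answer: $- 12 \sqrt{15} \approx -46.476$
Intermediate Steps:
$W{\left(o,y \right)} = \frac{o}{6}$
$V = 11$ ($V = -1 + 12 = 11$)
$G{\left(D,b \right)} = 11$
$L{\left(r,t \right)} = \frac{9}{-5 + r + t}$ ($L{\left(r,t \right)} = \frac{9}{-5 + \left(t + r\right)} = \frac{9}{-5 + \left(r + t\right)} = \frac{9}{-5 + r + t}$)
$O{\left(g \right)} = \sqrt{15}$ ($O{\left(g \right)} = \sqrt{14 + \frac{1}{6} \cdot 6} = \sqrt{14 + 1} = \sqrt{15}$)
$O{\left(L{\left(1,G{\left(0,-2 \right)} \right)} \right)} f = \sqrt{15} \left(-12\right) = - 12 \sqrt{15}$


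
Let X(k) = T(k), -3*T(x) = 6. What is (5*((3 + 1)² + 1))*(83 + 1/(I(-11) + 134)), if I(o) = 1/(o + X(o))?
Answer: 12283860/1741 ≈ 7055.6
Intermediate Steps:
T(x) = -2 (T(x) = -⅓*6 = -2)
X(k) = -2
I(o) = 1/(-2 + o) (I(o) = 1/(o - 2) = 1/(-2 + o))
(5*((3 + 1)² + 1))*(83 + 1/(I(-11) + 134)) = (5*((3 + 1)² + 1))*(83 + 1/(1/(-2 - 11) + 134)) = (5*(4² + 1))*(83 + 1/(1/(-13) + 134)) = (5*(16 + 1))*(83 + 1/(-1/13 + 134)) = (5*17)*(83 + 1/(1741/13)) = 85*(83 + 13/1741) = 85*(144516/1741) = 12283860/1741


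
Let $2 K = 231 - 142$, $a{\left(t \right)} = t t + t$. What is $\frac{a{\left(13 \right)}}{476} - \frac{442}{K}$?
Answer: $- \frac{28899}{3026} \approx -9.5502$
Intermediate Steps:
$a{\left(t \right)} = t + t^{2}$ ($a{\left(t \right)} = t^{2} + t = t + t^{2}$)
$K = \frac{89}{2}$ ($K = \frac{231 - 142}{2} = \frac{1}{2} \cdot 89 = \frac{89}{2} \approx 44.5$)
$\frac{a{\left(13 \right)}}{476} - \frac{442}{K} = \frac{13 \left(1 + 13\right)}{476} - \frac{442}{\frac{89}{2}} = 13 \cdot 14 \cdot \frac{1}{476} - \frac{884}{89} = 182 \cdot \frac{1}{476} - \frac{884}{89} = \frac{13}{34} - \frac{884}{89} = - \frac{28899}{3026}$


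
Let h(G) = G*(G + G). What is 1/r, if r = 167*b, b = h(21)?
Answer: 1/147294 ≈ 6.7891e-6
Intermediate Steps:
h(G) = 2*G² (h(G) = G*(2*G) = 2*G²)
b = 882 (b = 2*21² = 2*441 = 882)
r = 147294 (r = 167*882 = 147294)
1/r = 1/147294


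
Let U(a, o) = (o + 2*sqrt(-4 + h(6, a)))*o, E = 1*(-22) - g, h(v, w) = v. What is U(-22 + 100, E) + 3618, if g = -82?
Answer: 7218 + 120*sqrt(2) ≈ 7387.7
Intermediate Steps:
E = 60 (E = 1*(-22) - 1*(-82) = -22 + 82 = 60)
U(a, o) = o*(o + 2*sqrt(2)) (U(a, o) = (o + 2*sqrt(-4 + 6))*o = (o + 2*sqrt(2))*o = o*(o + 2*sqrt(2)))
U(-22 + 100, E) + 3618 = 60*(60 + 2*sqrt(2)) + 3618 = (3600 + 120*sqrt(2)) + 3618 = 7218 + 120*sqrt(2)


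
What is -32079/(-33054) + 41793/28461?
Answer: 254936249/104527766 ≈ 2.4389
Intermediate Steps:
-32079/(-33054) + 41793/28461 = -32079*(-1/33054) + 41793*(1/28461) = 10693/11018 + 13931/9487 = 254936249/104527766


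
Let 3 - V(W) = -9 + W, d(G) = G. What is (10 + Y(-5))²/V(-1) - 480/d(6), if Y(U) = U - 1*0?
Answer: -1015/13 ≈ -78.077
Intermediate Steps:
Y(U) = U (Y(U) = U + 0 = U)
V(W) = 12 - W (V(W) = 3 - (-9 + W) = 3 + (9 - W) = 12 - W)
(10 + Y(-5))²/V(-1) - 480/d(6) = (10 - 5)²/(12 - 1*(-1)) - 480/6 = 5²/(12 + 1) - 480*⅙ = 25/13 - 80 = -1015/13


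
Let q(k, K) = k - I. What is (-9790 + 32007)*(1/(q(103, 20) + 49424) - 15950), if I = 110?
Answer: -17511464927333/49417 ≈ -3.5436e+8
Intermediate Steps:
q(k, K) = -110 + k (q(k, K) = k - 1*110 = k - 110 = -110 + k)
(-9790 + 32007)*(1/(q(103, 20) + 49424) - 15950) = (-9790 + 32007)*(1/((-110 + 103) + 49424) - 15950) = 22217*(1/(-7 + 49424) - 15950) = 22217*(1/49417 - 15950) = 22217*(-788201149/49417) = -17511464927333/49417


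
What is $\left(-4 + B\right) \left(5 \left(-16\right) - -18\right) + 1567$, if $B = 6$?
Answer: $1443$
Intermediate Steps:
$\left(-4 + B\right) \left(5 \left(-16\right) - -18\right) + 1567 = \left(-4 + 6\right) \left(5 \left(-16\right) - -18\right) + 1567 = 2 \left(-80 + 18\right) + 1567 = 2 \left(-62\right) + 1567 = -124 + 1567 = 1443$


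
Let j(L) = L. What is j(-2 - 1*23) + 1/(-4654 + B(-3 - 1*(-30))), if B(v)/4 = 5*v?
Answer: -102851/4114 ≈ -25.000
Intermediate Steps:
B(v) = 20*v (B(v) = 4*(5*v) = 20*v)
j(-2 - 1*23) + 1/(-4654 + B(-3 - 1*(-30))) = (-2 - 1*23) + 1/(-4654 + 20*(-3 - 1*(-30))) = (-2 - 23) + 1/(-4654 + 20*(-3 + 30)) = -25 + 1/(-4654 + 20*27) = -25 + 1/(-4654 + 540) = -25 + 1/(-4114) = -25 - 1/4114 = -102851/4114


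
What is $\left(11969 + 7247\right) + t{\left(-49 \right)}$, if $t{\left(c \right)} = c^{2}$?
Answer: $21617$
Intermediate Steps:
$\left(11969 + 7247\right) + t{\left(-49 \right)} = \left(11969 + 7247\right) + \left(-49\right)^{2} = 19216 + 2401 = 21617$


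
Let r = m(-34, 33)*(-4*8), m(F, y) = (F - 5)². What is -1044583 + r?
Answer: -1093255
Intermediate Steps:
m(F, y) = (-5 + F)²
r = -48672 (r = (-5 - 34)²*(-4*8) = (-39)²*(-32) = 1521*(-32) = -48672)
-1044583 + r = -1044583 - 48672 = -1093255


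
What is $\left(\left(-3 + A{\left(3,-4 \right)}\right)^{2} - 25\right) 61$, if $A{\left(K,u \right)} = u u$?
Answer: $8784$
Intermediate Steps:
$A{\left(K,u \right)} = u^{2}$
$\left(\left(-3 + A{\left(3,-4 \right)}\right)^{2} - 25\right) 61 = \left(\left(-3 + \left(-4\right)^{2}\right)^{2} - 25\right) 61 = \left(\left(-3 + 16\right)^{2} - 25\right) 61 = \left(13^{2} - 25\right) 61 = \left(169 - 25\right) 61 = 144 \cdot 61 = 8784$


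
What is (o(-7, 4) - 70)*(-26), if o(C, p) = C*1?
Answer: 2002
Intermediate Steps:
o(C, p) = C
(o(-7, 4) - 70)*(-26) = (-7 - 70)*(-26) = -77*(-26) = 2002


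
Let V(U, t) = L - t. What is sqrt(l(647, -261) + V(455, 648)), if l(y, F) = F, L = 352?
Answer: I*sqrt(557) ≈ 23.601*I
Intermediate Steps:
V(U, t) = 352 - t
sqrt(l(647, -261) + V(455, 648)) = sqrt(-261 + (352 - 1*648)) = sqrt(-261 + (352 - 648)) = sqrt(-261 - 296) = sqrt(-557) = I*sqrt(557)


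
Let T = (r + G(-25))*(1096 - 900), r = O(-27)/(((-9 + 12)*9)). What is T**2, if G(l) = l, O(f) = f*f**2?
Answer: 21840110656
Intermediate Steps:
O(f) = f**3
r = -729 (r = (-27)**3/(((-9 + 12)*9)) = -19683/(3*9) = -19683/27 = -19683*1/27 = -729)
T = -147784 (T = (-729 - 25)*(1096 - 900) = -754*196 = -147784)
T**2 = (-147784)**2 = 21840110656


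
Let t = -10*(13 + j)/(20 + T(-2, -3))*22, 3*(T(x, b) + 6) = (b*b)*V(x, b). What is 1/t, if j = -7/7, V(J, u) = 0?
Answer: -7/1320 ≈ -0.0053030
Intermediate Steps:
T(x, b) = -6 (T(x, b) = -6 + ((b*b)*0)/3 = -6 + (b²*0)/3 = -6 + (⅓)*0 = -6 + 0 = -6)
j = -1 (j = -7*⅐ = -1)
t = -1320/7 (t = -10*(13 - 1)/(20 - 6)*22 = -120/14*22 = -10*6/7*22 = -60/7*22 = -1320/7 ≈ -188.57)
1/t = 1/(-1320/7) = -7/1320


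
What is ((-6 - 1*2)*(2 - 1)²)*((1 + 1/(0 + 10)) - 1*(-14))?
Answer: -604/5 ≈ -120.80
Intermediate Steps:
((-6 - 1*2)*(2 - 1)²)*((1 + 1/(0 + 10)) - 1*(-14)) = ((-6 - 2)*1²)*((1 + 1/10) + 14) = (-8*1)*((1 + ⅒) + 14) = -8*(11/10 + 14) = -8*151/10 = -604/5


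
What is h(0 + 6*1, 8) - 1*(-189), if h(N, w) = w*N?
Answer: 237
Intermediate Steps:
h(N, w) = N*w
h(0 + 6*1, 8) - 1*(-189) = (0 + 6*1)*8 - 1*(-189) = (0 + 6)*8 + 189 = 6*8 + 189 = 48 + 189 = 237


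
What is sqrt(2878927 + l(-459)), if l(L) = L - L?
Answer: sqrt(2878927) ≈ 1696.7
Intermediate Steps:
l(L) = 0
sqrt(2878927 + l(-459)) = sqrt(2878927 + 0) = sqrt(2878927)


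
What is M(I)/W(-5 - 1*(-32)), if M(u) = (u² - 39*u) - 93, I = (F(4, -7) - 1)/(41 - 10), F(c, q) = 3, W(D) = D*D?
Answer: -91787/700569 ≈ -0.13102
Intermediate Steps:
W(D) = D²
I = 2/31 (I = (3 - 1)/(41 - 10) = 2/31 ≈ 0.064516)
M(u) = -93 + u² - 39*u
M(I)/W(-5 - 1*(-32)) = (-93 + (2/31)² - 39*2/31)/((-5 - 1*(-32))²) = (-93 + 4/961 - 78/31)/((-5 + 32)²) = -91787/(961*(27²)) = -91787/961/729 = -91787/961*1/729 = -91787/700569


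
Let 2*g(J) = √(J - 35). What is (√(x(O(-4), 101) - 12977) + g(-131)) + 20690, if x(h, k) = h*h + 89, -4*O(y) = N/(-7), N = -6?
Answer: 20690 + I*√166/2 + 3*I*√280671/14 ≈ 20690.0 + 119.97*I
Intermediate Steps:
O(y) = -3/14 (O(y) = -(-3)/(2*(-7)) = -(-3)*(-1)/(2*7) = -¼*6/7 = -3/14)
x(h, k) = 89 + h² (x(h, k) = h² + 89 = 89 + h²)
g(J) = √(-35 + J)/2 (g(J) = √(J - 35)/2 = √(-35 + J)/2)
(√(x(O(-4), 101) - 12977) + g(-131)) + 20690 = (√((89 + (-3/14)²) - 12977) + √(-35 - 131)/2) + 20690 = (√((89 + 9/196) - 12977) + √(-166)/2) + 20690 = (√(17453/196 - 12977) + (I*√166)/2) + 20690 = (√(-2526039/196) + I*√166/2) + 20690 = (3*I*√280671/14 + I*√166/2) + 20690 = (I*√166/2 + 3*I*√280671/14) + 20690 = 20690 + I*√166/2 + 3*I*√280671/14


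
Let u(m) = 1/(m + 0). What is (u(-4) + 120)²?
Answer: 229441/16 ≈ 14340.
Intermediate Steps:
u(m) = 1/m
(u(-4) + 120)² = (1/(-4) + 120)² = (-¼ + 120)² = (479/4)² = 229441/16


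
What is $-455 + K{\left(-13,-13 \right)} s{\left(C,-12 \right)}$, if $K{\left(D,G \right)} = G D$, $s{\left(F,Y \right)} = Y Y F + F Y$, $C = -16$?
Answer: $-357383$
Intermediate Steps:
$s{\left(F,Y \right)} = F Y + F Y^{2}$ ($s{\left(F,Y \right)} = Y^{2} F + F Y = F Y^{2} + F Y = F Y + F Y^{2}$)
$K{\left(D,G \right)} = D G$
$-455 + K{\left(-13,-13 \right)} s{\left(C,-12 \right)} = -455 + \left(-13\right) \left(-13\right) \left(\left(-16\right) \left(-12\right) \left(1 - 12\right)\right) = -455 + 169 \left(\left(-16\right) \left(-12\right) \left(-11\right)\right) = -455 + 169 \left(-2112\right) = -455 - 356928 = -357383$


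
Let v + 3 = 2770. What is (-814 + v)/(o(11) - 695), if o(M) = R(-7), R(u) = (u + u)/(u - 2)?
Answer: -17577/6241 ≈ -2.8164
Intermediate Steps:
R(u) = 2*u/(-2 + u) (R(u) = (2*u)/(-2 + u) = 2*u/(-2 + u))
o(M) = 14/9 (o(M) = 2*(-7)/(-2 - 7) = 2*(-7)/(-9) = 2*(-7)*(-1/9) = 14/9)
v = 2767 (v = -3 + 2770 = 2767)
(-814 + v)/(o(11) - 695) = (-814 + 2767)/(14/9 - 695) = 1953/(-6241/9) = 1953*(-9/6241) = -17577/6241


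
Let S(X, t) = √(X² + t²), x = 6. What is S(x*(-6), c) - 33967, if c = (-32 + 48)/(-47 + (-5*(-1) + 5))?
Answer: -33967 + 4*√110905/37 ≈ -33931.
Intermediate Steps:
c = -16/37 (c = 16/(-47 + (5 + 5)) = 16/(-47 + 10) = 16/(-37) = 16*(-1/37) = -16/37 ≈ -0.43243)
S(x*(-6), c) - 33967 = √((6*(-6))² + (-16/37)²) - 33967 = √((-36)² + 256/1369) - 33967 = √(1296 + 256/1369) - 33967 = √(1774480/1369) - 33967 = 4*√110905/37 - 33967 = -33967 + 4*√110905/37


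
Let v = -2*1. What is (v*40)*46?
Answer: -3680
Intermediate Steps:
v = -2
(v*40)*46 = -2*40*46 = -80*46 = -3680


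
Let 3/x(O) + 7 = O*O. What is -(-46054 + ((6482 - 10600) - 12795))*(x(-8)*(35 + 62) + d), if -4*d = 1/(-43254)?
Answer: 352249382719/1095768 ≈ 3.2146e+5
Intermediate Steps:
x(O) = 3/(-7 + O**2) (x(O) = 3/(-7 + O*O) = 3/(-7 + O**2))
d = 1/173016 (d = -1/4/(-43254) = -1/4*(-1/43254) = 1/173016 ≈ 5.7798e-6)
-(-46054 + ((6482 - 10600) - 12795))*(x(-8)*(35 + 62) + d) = -(-46054 + ((6482 - 10600) - 12795))*((3/(-7 + (-8)**2))*(35 + 62) + 1/173016) = -(-46054 + (-4118 - 12795))*((3/(-7 + 64))*97 + 1/173016) = -(-46054 - 16913)*((3/57)*97 + 1/173016) = -(-62967)*((3*(1/57))*97 + 1/173016) = -(-62967)*((1/19)*97 + 1/173016) = -(-62967)*(97/19 + 1/173016) = -(-62967)*16782571/3287304 = -1*(-352249382719/1095768) = 352249382719/1095768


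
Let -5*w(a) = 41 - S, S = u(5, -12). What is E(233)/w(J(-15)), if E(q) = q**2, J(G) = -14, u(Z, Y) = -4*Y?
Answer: 271445/7 ≈ 38778.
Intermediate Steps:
S = 48 (S = -4*(-12) = 48)
w(a) = 7/5 (w(a) = -(41 - 1*48)/5 = -(41 - 48)/5 = -1/5*(-7) = 7/5)
E(233)/w(J(-15)) = 233**2/(7/5) = 54289*(5/7) = 271445/7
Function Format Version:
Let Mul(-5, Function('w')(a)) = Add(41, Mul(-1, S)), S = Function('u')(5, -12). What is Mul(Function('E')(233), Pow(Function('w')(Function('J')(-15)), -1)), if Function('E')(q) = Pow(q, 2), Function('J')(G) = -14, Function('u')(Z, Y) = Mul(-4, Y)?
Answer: Rational(271445, 7) ≈ 38778.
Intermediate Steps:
S = 48 (S = Mul(-4, -12) = 48)
Function('w')(a) = Rational(7, 5) (Function('w')(a) = Mul(Rational(-1, 5), Add(41, Mul(-1, 48))) = Mul(Rational(-1, 5), Add(41, -48)) = Mul(Rational(-1, 5), -7) = Rational(7, 5))
Mul(Function('E')(233), Pow(Function('w')(Function('J')(-15)), -1)) = Mul(Pow(233, 2), Pow(Rational(7, 5), -1)) = Mul(54289, Rational(5, 7)) = Rational(271445, 7)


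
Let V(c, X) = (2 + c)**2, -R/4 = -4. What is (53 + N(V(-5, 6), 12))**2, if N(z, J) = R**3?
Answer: 17214201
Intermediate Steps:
R = 16 (R = -4*(-4) = 16)
N(z, J) = 4096 (N(z, J) = 16**3 = 4096)
(53 + N(V(-5, 6), 12))**2 = (53 + 4096)**2 = 4149**2 = 17214201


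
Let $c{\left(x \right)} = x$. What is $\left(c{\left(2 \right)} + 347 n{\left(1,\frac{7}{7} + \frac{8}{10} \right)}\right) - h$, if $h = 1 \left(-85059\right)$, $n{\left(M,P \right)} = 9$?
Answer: $88184$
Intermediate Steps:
$h = -85059$
$\left(c{\left(2 \right)} + 347 n{\left(1,\frac{7}{7} + \frac{8}{10} \right)}\right) - h = \left(2 + 347 \cdot 9\right) - -85059 = \left(2 + 3123\right) + 85059 = 3125 + 85059 = 88184$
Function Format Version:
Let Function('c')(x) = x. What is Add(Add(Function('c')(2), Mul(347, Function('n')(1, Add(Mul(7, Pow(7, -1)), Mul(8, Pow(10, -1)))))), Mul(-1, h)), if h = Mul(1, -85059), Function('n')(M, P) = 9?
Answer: 88184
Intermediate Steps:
h = -85059
Add(Add(Function('c')(2), Mul(347, Function('n')(1, Add(Mul(7, Pow(7, -1)), Mul(8, Pow(10, -1)))))), Mul(-1, h)) = Add(Add(2, Mul(347, 9)), Mul(-1, -85059)) = Add(Add(2, 3123), 85059) = Add(3125, 85059) = 88184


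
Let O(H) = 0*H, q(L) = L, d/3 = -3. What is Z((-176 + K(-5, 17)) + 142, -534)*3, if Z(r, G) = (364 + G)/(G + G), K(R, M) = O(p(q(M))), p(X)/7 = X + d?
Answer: 85/178 ≈ 0.47753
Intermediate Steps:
d = -9 (d = 3*(-3) = -9)
p(X) = -63 + 7*X (p(X) = 7*(X - 9) = 7*(-9 + X) = -63 + 7*X)
O(H) = 0
K(R, M) = 0
Z(r, G) = (364 + G)/(2*G) (Z(r, G) = (364 + G)/((2*G)) = (364 + G)*(1/(2*G)) = (364 + G)/(2*G))
Z((-176 + K(-5, 17)) + 142, -534)*3 = ((½)*(364 - 534)/(-534))*3 = ((½)*(-1/534)*(-170))*3 = (85/534)*3 = 85/178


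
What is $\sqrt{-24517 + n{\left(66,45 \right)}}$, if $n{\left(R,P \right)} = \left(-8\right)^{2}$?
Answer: $3 i \sqrt{2717} \approx 156.37 i$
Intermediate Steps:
$n{\left(R,P \right)} = 64$
$\sqrt{-24517 + n{\left(66,45 \right)}} = \sqrt{-24517 + 64} = \sqrt{-24453} = 3 i \sqrt{2717}$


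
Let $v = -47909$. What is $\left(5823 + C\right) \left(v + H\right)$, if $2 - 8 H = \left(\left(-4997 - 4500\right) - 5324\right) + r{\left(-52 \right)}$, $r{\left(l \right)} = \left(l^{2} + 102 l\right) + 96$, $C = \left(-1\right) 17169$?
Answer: $\frac{2076005985}{4} \approx 5.19 \cdot 10^{8}$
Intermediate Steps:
$C = -17169$
$r{\left(l \right)} = 96 + l^{2} + 102 l$
$H = \frac{17327}{8}$ ($H = \frac{1}{4} - \frac{\left(\left(-4997 - 4500\right) - 5324\right) + \left(96 + \left(-52\right)^{2} + 102 \left(-52\right)\right)}{8} = \frac{1}{4} - \frac{\left(-9497 - 5324\right) + \left(96 + 2704 - 5304\right)}{8} = \frac{1}{4} - \frac{-14821 - 2504}{8} = \frac{1}{4} - - \frac{17325}{8} = \frac{1}{4} + \frac{17325}{8} = \frac{17327}{8} \approx 2165.9$)
$\left(5823 + C\right) \left(v + H\right) = \left(5823 - 17169\right) \left(-47909 + \frac{17327}{8}\right) = \left(-11346\right) \left(- \frac{365945}{8}\right) = \frac{2076005985}{4}$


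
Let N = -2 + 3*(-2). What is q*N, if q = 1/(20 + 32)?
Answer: -2/13 ≈ -0.15385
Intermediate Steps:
q = 1/52 ≈ 0.019231
N = -8 (N = -2 - 6 = -8)
q*N = (1/52)*(-8) = -2/13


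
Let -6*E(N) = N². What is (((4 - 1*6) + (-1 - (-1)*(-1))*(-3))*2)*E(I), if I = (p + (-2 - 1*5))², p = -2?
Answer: -8748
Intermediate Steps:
I = 81 (I = (-2 + (-2 - 1*5))² = (-2 + (-2 - 5))² = (-2 - 7)² = (-9)² = 81)
E(N) = -N²/6
(((4 - 1*6) + (-1 - (-1)*(-1))*(-3))*2)*E(I) = (((4 - 1*6) + (-1 - (-1)*(-1))*(-3))*2)*(-⅙*81²) = (((4 - 6) + (-1 - 1*1)*(-3))*2)*(-⅙*6561) = ((-2 + (-1 - 1)*(-3))*2)*(-2187/2) = ((-2 - 2*(-3))*2)*(-2187/2) = ((-2 + 6)*2)*(-2187/2) = (4*2)*(-2187/2) = 8*(-2187/2) = -8748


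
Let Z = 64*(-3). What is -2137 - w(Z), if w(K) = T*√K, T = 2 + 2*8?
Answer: -2137 - 144*I*√3 ≈ -2137.0 - 249.42*I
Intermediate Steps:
Z = -192
T = 18 (T = 2 + 16 = 18)
w(K) = 18*√K
-2137 - w(Z) = -2137 - 18*√(-192) = -2137 - 18*8*I*√3 = -2137 - 144*I*√3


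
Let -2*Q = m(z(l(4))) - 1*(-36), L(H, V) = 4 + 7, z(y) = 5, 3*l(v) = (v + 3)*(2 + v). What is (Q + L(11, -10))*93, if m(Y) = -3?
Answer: -1023/2 ≈ -511.50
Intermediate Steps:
l(v) = (2 + v)*(3 + v)/3 (l(v) = ((v + 3)*(2 + v))/3 = ((3 + v)*(2 + v))/3 = ((2 + v)*(3 + v))/3 = (2 + v)*(3 + v)/3)
L(H, V) = 11
Q = -33/2 (Q = -(-3 - 1*(-36))/2 = -(-3 + 36)/2 = -1/2*33 = -33/2 ≈ -16.500)
(Q + L(11, -10))*93 = (-33/2 + 11)*93 = -11/2*93 = -1023/2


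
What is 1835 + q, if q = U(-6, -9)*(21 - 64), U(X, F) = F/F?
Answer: 1792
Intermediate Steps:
U(X, F) = 1
q = -43 (q = 1*(21 - 64) = 1*(-43) = -43)
1835 + q = 1835 - 43 = 1792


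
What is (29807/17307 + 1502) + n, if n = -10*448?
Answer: -51510439/17307 ≈ -2976.3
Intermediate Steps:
n = -4480
(29807/17307 + 1502) + n = (29807/17307 + 1502) - 4480 = 26024921/17307 - 4480 = -51510439/17307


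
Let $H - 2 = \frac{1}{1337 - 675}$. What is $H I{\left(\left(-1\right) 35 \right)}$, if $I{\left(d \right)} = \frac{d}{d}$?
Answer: $\frac{1325}{662} \approx 2.0015$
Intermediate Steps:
$I{\left(d \right)} = 1$
$H = \frac{1325}{662}$ ($H = 2 + \frac{1}{1337 - 675} = 2 + \frac{1}{662} = \frac{1325}{662} \approx 2.0015$)
$H I{\left(\left(-1\right) 35 \right)} = \frac{1325}{662} \cdot 1 = \frac{1325}{662}$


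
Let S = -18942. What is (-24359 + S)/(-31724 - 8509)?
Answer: 43301/40233 ≈ 1.0763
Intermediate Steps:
(-24359 + S)/(-31724 - 8509) = (-24359 - 18942)/(-31724 - 8509) = -43301/(-40233) = -43301*(-1/40233) = 43301/40233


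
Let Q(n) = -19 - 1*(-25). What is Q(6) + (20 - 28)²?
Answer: 70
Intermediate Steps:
Q(n) = 6 (Q(n) = -19 + 25 = 6)
Q(6) + (20 - 28)² = 6 + (20 - 28)² = 6 + (-8)² = 6 + 64 = 70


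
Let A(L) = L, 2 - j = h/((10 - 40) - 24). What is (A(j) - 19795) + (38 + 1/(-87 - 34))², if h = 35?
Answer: -14506960381/790614 ≈ -18349.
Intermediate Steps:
j = 143/54 (j = 2 - 35/((10 - 40) - 24) = 2 - 35/(-30 - 24) = 2 - 35/(-54) = 2 - 35*(-1)/54 = 2 - 1*(-35/54) = 2 + 35/54 = 143/54 ≈ 2.6481)
(A(j) - 19795) + (38 + 1/(-87 - 34))² = (143/54 - 19795) + (38 + 1/(-87 - 34))² = -1068787/54 + (38 + 1/(-121))² = -1068787/54 + (38 - 1/121)² = -1068787/54 + (4597/121)² = -1068787/54 + 21132409/14641 = -14506960381/790614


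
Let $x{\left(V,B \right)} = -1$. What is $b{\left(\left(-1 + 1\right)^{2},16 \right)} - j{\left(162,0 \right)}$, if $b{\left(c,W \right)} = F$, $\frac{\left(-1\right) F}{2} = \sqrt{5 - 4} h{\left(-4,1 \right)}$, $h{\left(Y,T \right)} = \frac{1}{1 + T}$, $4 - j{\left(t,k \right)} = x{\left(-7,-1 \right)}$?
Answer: $-6$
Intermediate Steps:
$j{\left(t,k \right)} = 5$ ($j{\left(t,k \right)} = 4 - -1 = 4 + 1 = 5$)
$F = -1$ ($F = - 2 \frac{\sqrt{5 - 4}}{1 + 1} = - 2 \frac{\sqrt{1}}{2} = - 2 \cdot 1 \cdot \frac{1}{2} = \left(-2\right) \frac{1}{2} = -1$)
$b{\left(c,W \right)} = -1$
$b{\left(\left(-1 + 1\right)^{2},16 \right)} - j{\left(162,0 \right)} = -1 - 5 = -6$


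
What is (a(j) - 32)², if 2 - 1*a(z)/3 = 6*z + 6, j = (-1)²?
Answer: 3844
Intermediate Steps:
j = 1
a(z) = -12 - 18*z (a(z) = 6 - 3*(6*z + 6) = 6 - 3*(6 + 6*z) = 6 + (-18 - 18*z) = -12 - 18*z)
(a(j) - 32)² = ((-12 - 18*1) - 32)² = ((-12 - 18) - 32)² = (-30 - 32)² = (-62)² = 3844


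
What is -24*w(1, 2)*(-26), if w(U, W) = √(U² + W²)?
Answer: 624*√5 ≈ 1395.3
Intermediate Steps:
-24*w(1, 2)*(-26) = -24*√(1² + 2²)*(-26) = -24*√(1 + 4)*(-26) = -24*√5*(-26) = 624*√5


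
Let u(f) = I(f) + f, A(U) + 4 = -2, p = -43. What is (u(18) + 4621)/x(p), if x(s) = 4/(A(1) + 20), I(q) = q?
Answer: 32599/2 ≈ 16300.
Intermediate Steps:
A(U) = -6 (A(U) = -4 - 2 = -6)
u(f) = 2*f (u(f) = f + f = 2*f)
x(s) = 2/7 (x(s) = 4/(-6 + 20) = 4/14 = 4*(1/14) = 2/7)
(u(18) + 4621)/x(p) = (2*18 + 4621)/(2/7) = (36 + 4621)*(7/2) = 4657*(7/2) = 32599/2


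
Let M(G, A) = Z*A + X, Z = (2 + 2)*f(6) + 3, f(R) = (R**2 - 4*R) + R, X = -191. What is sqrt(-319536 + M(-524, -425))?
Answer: I*sqrt(351602) ≈ 592.96*I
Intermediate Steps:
f(R) = R**2 - 3*R
Z = 75 (Z = (2 + 2)*(6*(-3 + 6)) + 3 = 4*(6*3) + 3 = 4*18 + 3 = 72 + 3 = 75)
M(G, A) = -191 + 75*A (M(G, A) = 75*A - 191 = -191 + 75*A)
sqrt(-319536 + M(-524, -425)) = sqrt(-319536 + (-191 + 75*(-425))) = sqrt(-319536 + (-191 - 31875)) = sqrt(-319536 - 32066) = sqrt(-351602) = I*sqrt(351602)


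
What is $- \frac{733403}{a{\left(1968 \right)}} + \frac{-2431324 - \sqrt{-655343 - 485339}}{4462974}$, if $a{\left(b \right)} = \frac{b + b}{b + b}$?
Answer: $- \frac{1636580475923}{2231487} - \frac{i \sqrt{1140682}}{4462974} \approx -7.334 \cdot 10^{5} - 0.00023931 i$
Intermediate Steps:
$a{\left(b \right)} = 1$ ($a{\left(b \right)} = \frac{2 b}{2 b} = 2 b \frac{1}{2 b} = 1$)
$- \frac{733403}{a{\left(1968 \right)}} + \frac{-2431324 - \sqrt{-655343 - 485339}}{4462974} = - \frac{733403}{1} + \frac{-2431324 - \sqrt{-655343 - 485339}}{4462974} = \left(-733403\right) 1 + \left(-2431324 - \sqrt{-1140682}\right) \frac{1}{4462974} = -733403 + \left(-2431324 - i \sqrt{1140682}\right) \frac{1}{4462974} = -733403 - \left(\frac{1215662}{2231487} + \frac{i \sqrt{1140682}}{4462974}\right) = - \frac{1636580475923}{2231487} - \frac{i \sqrt{1140682}}{4462974}$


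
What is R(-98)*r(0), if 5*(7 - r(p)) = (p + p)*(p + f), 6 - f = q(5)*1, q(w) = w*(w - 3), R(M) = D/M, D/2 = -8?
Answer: 8/7 ≈ 1.1429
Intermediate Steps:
D = -16 (D = 2*(-8) = -16)
R(M) = -16/M
q(w) = w*(-3 + w)
f = -4 (f = 6 - 5*(-3 + 5) = 6 - 5*2 = 6 - 10 = -4)
r(p) = 7 - 2*p*(-4 + p)/5 (r(p) = 7 - (p + p)*(p - 4)/5 = 7 - 2*p*(-4 + p)/5)
R(-98)*r(0) = (-16/(-98))*(7 - 2/5*0**2 + (8/5)*0) = (-16*(-1/98))*(7 - 2/5*0 + 0) = 8*(7 + 0 + 0)/49 = (8/49)*7 = 8/7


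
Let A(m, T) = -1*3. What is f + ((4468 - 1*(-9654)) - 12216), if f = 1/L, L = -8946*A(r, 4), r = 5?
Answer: 51153229/26838 ≈ 1906.0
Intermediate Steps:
A(m, T) = -3
L = 26838 (L = -8946*(-3) = 26838)
f = 1/26838 ≈ 3.7261e-5
f + ((4468 - 1*(-9654)) - 12216) = 1/26838 + ((4468 - 1*(-9654)) - 12216) = 1/26838 + ((4468 + 9654) - 12216) = 1/26838 + (14122 - 12216) = 1/26838 + 1906 = 51153229/26838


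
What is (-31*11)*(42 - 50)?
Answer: 2728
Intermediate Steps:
(-31*11)*(42 - 50) = -341*(-8) = 2728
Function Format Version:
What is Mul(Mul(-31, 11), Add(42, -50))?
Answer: 2728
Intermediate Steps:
Mul(Mul(-31, 11), Add(42, -50)) = Mul(-341, -8) = 2728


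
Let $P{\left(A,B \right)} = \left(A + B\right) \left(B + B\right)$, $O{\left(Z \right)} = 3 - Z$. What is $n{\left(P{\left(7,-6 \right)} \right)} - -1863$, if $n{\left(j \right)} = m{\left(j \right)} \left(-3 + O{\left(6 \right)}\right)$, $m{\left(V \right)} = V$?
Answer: $1935$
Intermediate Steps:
$P{\left(A,B \right)} = 2 B \left(A + B\right)$ ($P{\left(A,B \right)} = \left(A + B\right) 2 B = 2 B \left(A + B\right)$)
$n{\left(j \right)} = - 6 j$ ($n{\left(j \right)} = j \left(-3 + \left(3 - 6\right)\right) = j \left(-3 - 3\right) = j \left(-6\right) = - 6 j$)
$n{\left(P{\left(7,-6 \right)} \right)} - -1863 = - 6 \cdot 2 \left(-6\right) \left(7 - 6\right) - -1863 = - 6 \cdot 2 \left(-6\right) 1 + 1863 = \left(-6\right) \left(-12\right) + 1863 = 72 + 1863 = 1935$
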